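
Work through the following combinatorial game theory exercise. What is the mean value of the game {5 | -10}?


Game = {5 | -10}, a switch {a | b} with numbers a > b.
Its thermograph has left wall a - t and right wall b + t, which meet at t = (a - b)/2, where both equal (a + b)/2. So the mast (mean value) is at (a + b)/2.
Mean = (5 + (-10))/2 = -5/2 = -5/2

-5/2


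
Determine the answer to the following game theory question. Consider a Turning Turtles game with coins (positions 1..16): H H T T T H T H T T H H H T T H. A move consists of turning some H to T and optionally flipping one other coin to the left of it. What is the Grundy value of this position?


Coins: H H T T T H T H T T H H H T T H
Key fact: a single head at position k behaves exactly like a Nim heap of size k (turning it to T and optionally flipping a coin at j < k corresponds to moving the heap from k to j, or to 0), and heads combine as a disjunctive sum (two heads at the same place would cancel, matching j XOR j = 0). So the Nim-value is the XOR of the 1-indexed positions of the heads.
Face-up positions (1-indexed): [1, 2, 6, 8, 11, 12, 13, 16]
XOR 0 with 1: 0 XOR 1 = 1
XOR 1 with 2: 1 XOR 2 = 3
XOR 3 with 6: 3 XOR 6 = 5
XOR 5 with 8: 5 XOR 8 = 13
XOR 13 with 11: 13 XOR 11 = 6
XOR 6 with 12: 6 XOR 12 = 10
XOR 10 with 13: 10 XOR 13 = 7
XOR 7 with 16: 7 XOR 16 = 23
Nim-value = 23

23


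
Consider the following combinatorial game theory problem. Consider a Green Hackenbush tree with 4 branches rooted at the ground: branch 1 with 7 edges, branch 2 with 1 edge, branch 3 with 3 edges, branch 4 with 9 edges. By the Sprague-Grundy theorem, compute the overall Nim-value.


The tree has 4 branches from the ground vertex.
In Green Hackenbush, the Nim-value of a simple path of length k is k.
Branch 1: length 7, Nim-value = 7
Branch 2: length 1, Nim-value = 1
Branch 3: length 3, Nim-value = 3
Branch 4: length 9, Nim-value = 9
Total Nim-value = XOR of all branch values:
0 XOR 7 = 7
7 XOR 1 = 6
6 XOR 3 = 5
5 XOR 9 = 12
Nim-value of the tree = 12

12


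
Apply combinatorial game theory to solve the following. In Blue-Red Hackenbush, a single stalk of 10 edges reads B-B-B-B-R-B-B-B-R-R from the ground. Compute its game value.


Edges (from ground): B-B-B-B-R-B-B-B-R-R
By Berlekamp's sign-expansion rule, a Blue-Red Hackenbush stalk has the value of the surreal number whose sign sequence is the edge sequence with B -> + and R -> -.
Sign sequence: ++++-+++--
Trace the sign expansion in the surreal number tree, starting from 0:
Edge 1: B (sign +) -> bounds (0, +inf), value = 1
Edge 2: B (sign +) -> bounds (1, +inf), value = 2
Edge 3: B (sign +) -> bounds (2, +inf), value = 3
Edge 4: B (sign +) -> bounds (3, +inf), value = 4
Edge 5: R (sign -) -> bounds (3, 4), value = 7/2
Edge 6: B (sign +) -> bounds (7/2, 4), value = 15/4
Edge 7: B (sign +) -> bounds (15/4, 4), value = 31/8
Edge 8: B (sign +) -> bounds (31/8, 4), value = 63/16
Edge 9: R (sign -) -> bounds (31/8, 63/16), value = 125/32
Edge 10: R (sign -) -> bounds (31/8, 125/32), value = 249/64
Game value = 249/64

249/64


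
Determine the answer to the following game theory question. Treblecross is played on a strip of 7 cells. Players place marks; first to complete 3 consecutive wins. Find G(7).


Treblecross: place X on empty cells; 3-in-a-row wins.
Playing within two cells of an existing X lets the opponent win at once, so sensible play treats the cells i-2..i+2 around each X as dead. The player left with no safe cell loses, so this is a normal-play take-away game on strips of safe cells.
Placing X at cell i (0-indexed) of a strip of k safe cells leaves independent strips of sizes max(0, i-2) and max(0, k-i-3). Hence G(k) = mex{ G(max(0,i-2)) XOR G(max(0,k-i-3)) : 0 <= i < k }, with G(0) = 0.
G(1): splits (0,0):0^0=0 -> mex({0}) = 1
G(2): splits (0,0):0^0=0 -> mex({0}) = 1
G(3): splits (0,0):0^0=0 -> mex({0}) = 1
G(4): splits (0,1):0^1=1 (0,0):0^0=0 -> mex({0, 1}) = 2
G(5): splits (0,2):0^1=1 (0,1):0^1=1 (0,0):0^0=0 -> mex({0, 1}) = 2
G(6) = mex({1}) = 0
G(7) = mex({0, 1, 2}) = 3
Therefore G(7) = 3.

3


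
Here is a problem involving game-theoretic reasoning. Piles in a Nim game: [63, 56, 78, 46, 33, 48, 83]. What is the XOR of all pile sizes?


We need the XOR (exclusive or) of all pile sizes.
After XOR-ing pile 1 (size 63): 0 XOR 63 = 63
After XOR-ing pile 2 (size 56): 63 XOR 56 = 7
After XOR-ing pile 3 (size 78): 7 XOR 78 = 73
After XOR-ing pile 4 (size 46): 73 XOR 46 = 103
After XOR-ing pile 5 (size 33): 103 XOR 33 = 70
After XOR-ing pile 6 (size 48): 70 XOR 48 = 118
After XOR-ing pile 7 (size 83): 118 XOR 83 = 37
The Nim-value of this position is 37.

37


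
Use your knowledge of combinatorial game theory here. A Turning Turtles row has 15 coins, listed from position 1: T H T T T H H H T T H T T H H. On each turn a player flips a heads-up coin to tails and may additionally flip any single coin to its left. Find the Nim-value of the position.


Coins: T H T T T H H H T T H T T H H
Key fact: a single head at position k behaves exactly like a Nim heap of size k (turning it to T and optionally flipping a coin at j < k corresponds to moving the heap from k to j, or to 0), and heads combine as a disjunctive sum (two heads at the same place would cancel, matching j XOR j = 0). So the Nim-value is the XOR of the 1-indexed positions of the heads.
Face-up positions (1-indexed): [2, 6, 7, 8, 11, 14, 15]
XOR 0 with 2: 0 XOR 2 = 2
XOR 2 with 6: 2 XOR 6 = 4
XOR 4 with 7: 4 XOR 7 = 3
XOR 3 with 8: 3 XOR 8 = 11
XOR 11 with 11: 11 XOR 11 = 0
XOR 0 with 14: 0 XOR 14 = 14
XOR 14 with 15: 14 XOR 15 = 1
Nim-value = 1

1


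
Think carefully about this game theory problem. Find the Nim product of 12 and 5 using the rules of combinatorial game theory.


Nim multiplication is bilinear over XOR: (u XOR v) * w = (u*w) XOR (v*w).
So we split each operand into its bit components and XOR the pairwise Nim products.
12 = 4 + 8 (as XOR of powers of 2).
5 = 1 + 4 (as XOR of powers of 2).
Using the standard Nim-product table on single bits:
  2*2 = 3,   2*4 = 8,   2*8 = 12,
  4*4 = 6,   4*8 = 11,  8*8 = 13,
and  1*x = x (identity), k*l = l*k (commutative).
Pairwise Nim products:
  4 * 1 = 4
  4 * 4 = 6
  8 * 1 = 8
  8 * 4 = 11
XOR them: 4 XOR 6 XOR 8 XOR 11 = 1.
Result: 12 * 5 = 1 (in Nim).

1


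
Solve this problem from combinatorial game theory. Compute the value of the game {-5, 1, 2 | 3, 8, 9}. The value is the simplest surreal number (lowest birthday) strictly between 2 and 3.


Left options: {-5, 1, 2}, max = 2
Right options: {3, 8, 9}, min = 3
All options are numbers and max(Left) < min(Right), so by the simplicity theorem the value is the simplest (earliest-born) number strictly between 2 and 3.
No integer lies strictly between 2 and 3, so the value is the dyadic rational m/2^k in the interval with the smallest k (then m odd); search k = 1, 2, ...:
Denominator 2: 5/2 lies strictly between 2 and 3 -- found.
The simplest number in the interval is 5/2.
Game value = 5/2

5/2


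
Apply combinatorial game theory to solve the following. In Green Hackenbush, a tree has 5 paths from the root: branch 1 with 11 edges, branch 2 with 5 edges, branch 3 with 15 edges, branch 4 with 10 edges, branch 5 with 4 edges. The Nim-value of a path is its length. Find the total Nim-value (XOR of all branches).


The tree has 5 branches from the ground vertex.
In Green Hackenbush, the Nim-value of a simple path of length k is k.
Branch 1: length 11, Nim-value = 11
Branch 2: length 5, Nim-value = 5
Branch 3: length 15, Nim-value = 15
Branch 4: length 10, Nim-value = 10
Branch 5: length 4, Nim-value = 4
Total Nim-value = XOR of all branch values:
0 XOR 11 = 11
11 XOR 5 = 14
14 XOR 15 = 1
1 XOR 10 = 11
11 XOR 4 = 15
Nim-value of the tree = 15

15


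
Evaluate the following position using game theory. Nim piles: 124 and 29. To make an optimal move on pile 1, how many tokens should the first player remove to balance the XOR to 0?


Piles: 124 and 29
Current XOR: 124 XOR 29 = 97 (non-zero, so this is an N-position).
To make the XOR zero, we need to find a move that balances the piles.
For pile 1 (size 124): target = 124 XOR 97 = 29
We reduce pile 1 from 124 to 29.
Tokens removed: 124 - 29 = 95
Verification: 29 XOR 29 = 0

95


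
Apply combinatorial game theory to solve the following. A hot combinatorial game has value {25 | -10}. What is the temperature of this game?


The game is {25 | -10}, a switch {a | b} with numbers a > b.
Cooling {a | b} by t gives {a - t | b + t}, which stops being hot when a - t = b + t, i.e. at t = (a - b)/2. So the temperature of a switch is (a - b)/2.
Temperature = (Left option - Right option) / 2
= (25 - (-10)) / 2
= 35 / 2
= 35/2

35/2


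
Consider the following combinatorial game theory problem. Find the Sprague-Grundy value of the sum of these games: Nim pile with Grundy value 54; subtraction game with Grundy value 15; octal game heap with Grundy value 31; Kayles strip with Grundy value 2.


By the Sprague-Grundy theorem, the Grundy value of a sum of games is the XOR of individual Grundy values.
Nim pile: Grundy value = 54. Running XOR: 0 XOR 54 = 54
subtraction game: Grundy value = 15. Running XOR: 54 XOR 15 = 57
octal game heap: Grundy value = 31. Running XOR: 57 XOR 31 = 38
Kayles strip: Grundy value = 2. Running XOR: 38 XOR 2 = 36
The combined Grundy value is 36.

36


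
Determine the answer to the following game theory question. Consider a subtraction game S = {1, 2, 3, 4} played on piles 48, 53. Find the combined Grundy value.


Subtraction set: {1, 2, 3, 4}
For this subtraction set, G(n) = n mod 5 (period = max + 1 = 5).
Pile 1 (size 48): G(48) = 48 mod 5 = 3
Pile 2 (size 53): G(53) = 53 mod 5 = 3
Total Grundy value = XOR of all: 3 XOR 3 = 0

0


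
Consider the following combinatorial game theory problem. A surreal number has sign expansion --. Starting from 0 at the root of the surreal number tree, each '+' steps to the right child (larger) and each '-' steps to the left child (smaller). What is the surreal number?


Sign expansion: --
Rule: track bounds (lo, hi), initially (-inf, +inf). On '+', the current value becomes lo and we move to the simplest number in (value, hi): value + 1 if hi = +inf, otherwise the midpoint (value + hi)/2. On '-', the current value becomes hi and we move to value - 1 if lo = -inf, otherwise the midpoint (lo + value)/2.
Start at 0.
Step 1: sign = -, move left. Bounds: (-inf, 0). Value = -1
Step 2: sign = -, move left. Bounds: (-inf, -1). Value = -2
The surreal number with sign expansion -- is -2.

-2


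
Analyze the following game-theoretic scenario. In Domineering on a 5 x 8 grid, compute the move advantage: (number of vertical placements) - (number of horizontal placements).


Board is 5 x 8 (rows x cols).
Left (vertical) placements: (rows-1) * cols = 4 * 8 = 32
Right (horizontal) placements: rows * (cols-1) = 5 * 7 = 35
Advantage = Left - Right = 32 - 35 = -3

-3


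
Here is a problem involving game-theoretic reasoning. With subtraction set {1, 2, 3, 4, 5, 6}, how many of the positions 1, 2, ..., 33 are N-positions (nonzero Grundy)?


Subtraction set S = {1, 2, 3, 4, 5, 6}, so G(n) = n mod 7.
G(n) = 0 when n is a multiple of 7.
Multiples of 7 in [1, 33]: 4
N-positions (nonzero Grundy) = 33 - 4 = 29

29


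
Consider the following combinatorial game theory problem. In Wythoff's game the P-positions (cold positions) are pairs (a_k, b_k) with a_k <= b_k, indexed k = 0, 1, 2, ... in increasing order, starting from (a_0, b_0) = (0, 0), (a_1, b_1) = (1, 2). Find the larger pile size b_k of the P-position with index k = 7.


By Wythoff's theorem, a_k = floor(k * phi) and b_k = floor(k * phi^2) = a_k + k, where phi = (1 + sqrt(5))/2 is the golden ratio.
phi = (1 + sqrt(5))/2 = 1.618034
phi^2 = phi + 1 = 2.618034
k = 7
k * phi^2 = 7 * 2.618034 = 18.326238
b_7 = floor(k * phi^2) = 18 (check: a_7 + k = 11 + 7 = 18)

18


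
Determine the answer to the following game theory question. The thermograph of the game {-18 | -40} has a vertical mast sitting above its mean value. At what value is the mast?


Game = {-18 | -40}, a switch {a | b} with numbers a > b.
Its thermograph has left wall a - t and right wall b + t, which meet at t = (a - b)/2, where both equal (a + b)/2. So the mast (mean value) is at (a + b)/2.
Mean = (-18 + (-40))/2 = -58/2 = -29

-29


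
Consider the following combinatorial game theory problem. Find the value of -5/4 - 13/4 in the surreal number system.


x = -5/4, y = 13/4
Converting to common denominator: 4
x = -5/4, y = 13/4
x - y = -5/4 - 13/4 = -9/2

-9/2


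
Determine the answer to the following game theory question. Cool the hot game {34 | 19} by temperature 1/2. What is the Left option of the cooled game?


Original game: {34 | 19} (a switch {a | b} with a > b).
Cooling by t (for t below the temperature (a - b)/2 = 15/2) taxes each move by t: {a | b} cooled by t is {a - t | b + t}.
Cooling amount: t = 1/2
Cooled Left option: 34 - 1/2 = 67/2
Cooled Right option: 19 + 1/2 = 39/2
Cooled game: {67/2 | 39/2}
Left option = 67/2

67/2


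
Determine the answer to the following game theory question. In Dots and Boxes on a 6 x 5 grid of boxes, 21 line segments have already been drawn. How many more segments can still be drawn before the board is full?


Grid: 6 x 5 boxes, i.e. 7 rows and 6 columns of dots.
Horizontal edges: (rows + 1) * cols = 7 * 5 = 35
Vertical edges: rows * (cols + 1) = 6 * 6 = 36
Total edges: 35 + 36 = 71
Edges drawn: 21
Remaining: 71 - 21 = 50

50


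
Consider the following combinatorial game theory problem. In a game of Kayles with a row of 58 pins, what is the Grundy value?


Kayles: a move removes 1 or 2 adjacent pins from a contiguous row.
Removing pins from a row of k leaves two independent rows (a, b) with a + b = k - 1 (one pin) or a + b = k - 2 (two pins); an end removal gives a = 0.
By Sprague-Grundy, G(k) = mex{ G(a) XOR G(b) } over all these splits. G(0) = 0.
G(1): splits (0,0):0^0=0 -> mex({0}) = 1
G(2): splits (0,1):0^1=1 (0,0):0^0=0 -> mex({0, 1}) = 2
G(3): splits (0,2):0^2=2 (1,1):1^1=0 (0,1):0^1=1 -> mex({0, 1, 2}) = 3
G(4): splits (0,3):0^3=3 (1,2):1^2=3 (0,2):0^2=2 (1,1):1^1=0 -> mex({0, 2, 3}) = 1
G(5): splits (0,4):0^1=1 (1,3):1^3=2 (2,2):2^2=0 (0,3):0^3=3 (1,2):1^2=3 -> mex({0, 1, 2, 3}) = 4
G(6) = mex({0, 1, 2, 4}) = 3
G(7) = mex({0, 1, 3, 4, 5}) = 2
G(8) = mex({0, 2, 3, 5, 6}) = 1
G(9) = mex({0, 1, 2, 3, 6, 7}) = 4
G(10) = mex({0, 1, 3, 4, 5, 7}) = 2
G(11) = mex({0, 1, 2, 3, 4, 5}) = 6
G(12) = mex({0, 1, 2, 3, 5, 6, 7}) = 4
G(13) = mex({0, 2, 3, 4, 6, 7}) = 1
G(14) = mex({0, 1, 4, 5, 6, 7}) = 2
G(15) = mex({0, 1, 2, 3, 4, 5, 6}) = 7
G(16) = mex({0, 2, 3, 5, 6, 7}) = 1
G(17) = mex({0, 1, 2, 3, 5, 6, 7}) = 4
G(18) = mex({0, 1, 2, 4, 5, 6}) = 3
G(19) = mex({0, 1, 3, 4, 5, 7}) = 2
G(20) = mex({0, 2, 3, 4, 5, 6, 7}) = 1
G(21) = mex({0, 1, 2, 3, 5, 6, 7}) = 4
G(22) = mex({0, 1, 2, 3, 4, 5, 7}) = 6
G(23) = mex({0, 1, 2, 3, 4, 5, 6}) = 7
G(24) = mex({0, 1, 2, 3, 5, 6, 7}) = 4
G(25) = mex({0, 2, 3, 4, 6, 7}) = 1
G(26) = mex({0, 1, 3, 4, 5, 6, 7}) = 2
G(27) = mex({0, 1, 2, 3, 4, 5, 6, 7}) = 8
G(28) = mex({0, 1, 2, 3, 4, 6, 7, 8}) = 5
G(29) = mex({0, 1, 2, 3, 5, 6, 7, 8, 9}) = 4
G(30) = mex({0, 1, 2, 3, 4, 5, 6, 9, 10}) = 7
G(31) = mex({0, 1, 3, 4, 5, 7, 10, 11}) = 2
G(32) = mex({0, 2, 3, 4, 5, 6, 7, 9, 11}) = 1
G(33) = mex({0, 1, 2, 3, 4, 5, 6, 7, 9, 12}) = 8
G(34) = mex({0, 1, 2, 3, 4, 5, 7, 8, 11, 12}) = 6
G(35) = mex({0, 1, 2, 3, 4, 5, 6, 8, 9, 10, 11}) = 7
G(36) = mex({0, 1, 2, 3, 5, 6, 7, 9, 10}) = 4
G(37) = mex({0, 2, 3, 4, 6, 7, 9, 10, 11, 12}) = 1
G(38) = mex({0, 1, 3, 4, 5, 6, 7, 9, 10, 11, 12}) = 2
G(39) = mex({0, 1, 2, 4, 5, 6, 7, 9, 10, 12, 14}) = 3
G(40) = mex({0, 2, 3, 4, 6, 7, 11, 12, 14}) = 1
G(41) = mex({0, 1, 2, 3, 5, 6, 7, 9, 10, 11, 12}) = 4
G(42) = mex({0, 1, 2, 3, 4, 5, 6, 9, 10}) = 7
G(43) = mex({0, 1, 3, 4, 5, 7, 9, 10, 12, 15}) = 2
G(44) = mex({0, 2, 3, 4, 5, 6, 7, 9, 10, 12, 15}) = 1
G(45) = mex({0, 1, 2, 3, 4, 5, 6, 7, 9, 10, 12, 14}) = 8
G(46) = mex({0, 1, 3, 4, 5, 7, 8, 11, 12, 14}) = 2
G(47) = mex({0, 1, 2, 3, 4, 5, 6, 8, 9, 10, 11, 12}) = 7
G(48) = mex({0, 1, 2, 3, 5, 6, 7, 9, 10}) = 4
G(49) = mex({0, 2, 3, 4, 6, 7, 9, 10, 11, 12, 15}) = 1
G(50) = mex({0, 1, 4, 5, 6, 7, 9, 11, 12, 14, 15}) = 2
G(51) = mex({0, 1, 2, 3, 4, 5, 6, 7, 9, 12, 14, 15}) = 8
G(52) = mex({0, 2, 3, 4, 5, 6, 7, 8, 11, 12, 15}) = 1
G(53) = mex({0, 1, 2, 3, 5, 6, 7, 8, 9, 10, 11, 12}) = 4
G(54) = mex({0, 1, 2, 3, 4, 5, 6, 9, 10}) = 7
G(55) = mex({0, 1, 3, 4, 5, 7, 9, 10, 11, 12}) = 2
G(56) = mex({0, 2, 3, 4, 5, 6, 7, 9, 10, 11, 12, 13, 14}) = 1
G(57) = mex({0, 1, 2, 3, 5, 6, 7, 9, 10, 12, 13, 14, 15}) = 4
G(58) = mex({0, 1, 3, 4, 5, 7, 11, 12, 14, 15}) = 2
Therefore G(58) = 2.

2


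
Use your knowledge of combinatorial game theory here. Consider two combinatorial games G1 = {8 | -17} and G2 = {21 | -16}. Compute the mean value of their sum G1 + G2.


G1 = {8 | -17}, G2 = {21 | -16}
Each is a switch {a | b} with numbers a > b; its mean value is (a + b)/2, and mean value is additive over game sums: m(G1 + G2) = m(G1) + m(G2).
Mean of G1 = (8 + (-17))/2 = -9/2 = -9/2
Mean of G2 = (21 + (-16))/2 = 5/2 = 5/2
Mean of G1 + G2 = -9/2 + 5/2 = -2

-2


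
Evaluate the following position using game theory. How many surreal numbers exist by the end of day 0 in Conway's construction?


Day 0: {|} = 0 is born. Count = 1.
Day n: the number of surreal numbers born by day n is 2^(n+1) - 1.
By day 0: 2^1 - 1 = 1
By day 0: 1 surreal numbers.

1


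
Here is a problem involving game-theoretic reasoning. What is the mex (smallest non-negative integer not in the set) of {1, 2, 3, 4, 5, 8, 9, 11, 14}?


Set = {1, 2, 3, 4, 5, 8, 9, 11, 14}
0 is NOT in the set. This is the mex.
mex = 0

0


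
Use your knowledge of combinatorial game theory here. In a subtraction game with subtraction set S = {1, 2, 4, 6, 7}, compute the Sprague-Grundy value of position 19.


The subtraction set is S = {1, 2, 4, 6, 7}.
G(k) = mex{ G(k - s) : s in S, s <= k }. We compute iteratively: G(0) = 0.
G(1) = mex({0}) = 1
G(2) = mex({0, 1}) = 2
G(3) = mex({1, 2}) = 0
G(4) = mex({0, 2}) = 1
G(5) = mex({0, 1}) = 2
G(6) = mex({0, 1, 2}) = 3
G(7) = mex({0, 1, 2, 3}) = 4
G(8) = mex({1, 2, 3, 4}) = 0
G(9) = mex({0, 2, 4}) = 1
G(10) = mex({0, 1, 3}) = 2
G(11) = mex({1, 2, 4}) = 0
G(12) = mex({0, 2, 3}) = 1
G(13) = mex({0, 1, 3, 4}) = 2
G(14) = mex({0, 1, 2, 4}) = 3
Observe that G(8)..G(14) = 0, 1, 2, 0, 1, 2, 3 repeats G(0)..G(6) = 0, 1, 2, 0, 1, 2, 3.
For k >= max(S) = 7, G(k) is determined by the previous 7 values G(k-7)..G(k-1); a window of 7 consecutive values has recurred shifted by 8, so by induction G(k + 8) = G(k) for all k >= 0: the sequence is periodic from the start with period 8.
One period: G(0..7) = 0, 1, 2, 0, 1, 2, 3, 4.
19 mod 8 = 3, so G(19) = G(3) = 0.

0


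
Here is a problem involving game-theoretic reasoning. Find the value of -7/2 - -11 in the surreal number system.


x = -7/2, y = -11
Converting to common denominator: 2
x = -7/2, y = -22/2
x - y = -7/2 - -11 = 15/2

15/2


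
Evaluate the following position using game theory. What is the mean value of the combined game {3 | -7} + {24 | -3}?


G1 = {3 | -7}, G2 = {24 | -3}
Each is a switch {a | b} with numbers a > b; its mean value is (a + b)/2, and mean value is additive over game sums: m(G1 + G2) = m(G1) + m(G2).
Mean of G1 = (3 + (-7))/2 = -4/2 = -2
Mean of G2 = (24 + (-3))/2 = 21/2 = 21/2
Mean of G1 + G2 = -2 + 21/2 = 17/2

17/2


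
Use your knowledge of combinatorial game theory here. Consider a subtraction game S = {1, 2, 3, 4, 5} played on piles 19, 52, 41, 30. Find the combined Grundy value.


Subtraction set: {1, 2, 3, 4, 5}
For this subtraction set, G(n) = n mod 6 (period = max + 1 = 6).
Pile 1 (size 19): G(19) = 19 mod 6 = 1
Pile 2 (size 52): G(52) = 52 mod 6 = 4
Pile 3 (size 41): G(41) = 41 mod 6 = 5
Pile 4 (size 30): G(30) = 30 mod 6 = 0
Total Grundy value = XOR of all: 1 XOR 4 XOR 5 XOR 0 = 0

0


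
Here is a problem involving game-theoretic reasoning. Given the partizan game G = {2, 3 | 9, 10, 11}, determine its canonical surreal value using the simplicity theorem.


Left options: {2, 3}, max = 3
Right options: {9, 10, 11}, min = 9
All options are numbers and max(Left) < min(Right), so by the simplicity theorem the value is the simplest (earliest-born) number strictly between 3 and 9.
Integers 4 through 8 all lie strictly between 3 and 9.
Among integers, the simplest (lowest birthday = smallest |n|; 0 is born on day 0, +-n on day n) is 4.
No non-integer in the interval can be simpler: if x is a non-integer in the interval, then floor(x) or ceil(x) also lies in the interval (the interval contains an integer), and both are proper prefixes of x's sign expansion, i.e. born earlier. So the game value is 4.
Game value = 4

4


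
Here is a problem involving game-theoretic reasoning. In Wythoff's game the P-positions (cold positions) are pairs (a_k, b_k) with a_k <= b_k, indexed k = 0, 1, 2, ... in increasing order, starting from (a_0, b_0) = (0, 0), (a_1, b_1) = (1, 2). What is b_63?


By Wythoff's theorem, a_k = floor(k * phi) and b_k = floor(k * phi^2) = a_k + k, where phi = (1 + sqrt(5))/2 is the golden ratio.
phi = (1 + sqrt(5))/2 = 1.618034
phi^2 = phi + 1 = 2.618034
k = 63
k * phi^2 = 63 * 2.618034 = 164.936141
b_63 = floor(k * phi^2) = 164 (check: a_63 + k = 101 + 63 = 164)

164


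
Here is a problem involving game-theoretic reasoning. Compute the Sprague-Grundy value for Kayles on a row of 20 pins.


Kayles: a move removes 1 or 2 adjacent pins from a contiguous row.
Removing pins from a row of k leaves two independent rows (a, b) with a + b = k - 1 (one pin) or a + b = k - 2 (two pins); an end removal gives a = 0.
By Sprague-Grundy, G(k) = mex{ G(a) XOR G(b) } over all these splits. G(0) = 0.
G(1): splits (0,0):0^0=0 -> mex({0}) = 1
G(2): splits (0,1):0^1=1 (0,0):0^0=0 -> mex({0, 1}) = 2
G(3): splits (0,2):0^2=2 (1,1):1^1=0 (0,1):0^1=1 -> mex({0, 1, 2}) = 3
G(4): splits (0,3):0^3=3 (1,2):1^2=3 (0,2):0^2=2 (1,1):1^1=0 -> mex({0, 2, 3}) = 1
G(5): splits (0,4):0^1=1 (1,3):1^3=2 (2,2):2^2=0 (0,3):0^3=3 (1,2):1^2=3 -> mex({0, 1, 2, 3}) = 4
G(6) = mex({0, 1, 2, 4}) = 3
G(7) = mex({0, 1, 3, 4, 5}) = 2
G(8) = mex({0, 2, 3, 5, 6}) = 1
G(9) = mex({0, 1, 2, 3, 6, 7}) = 4
G(10) = mex({0, 1, 3, 4, 5, 7}) = 2
G(11) = mex({0, 1, 2, 3, 4, 5}) = 6
G(12) = mex({0, 1, 2, 3, 5, 6, 7}) = 4
G(13) = mex({0, 2, 3, 4, 6, 7}) = 1
G(14) = mex({0, 1, 4, 5, 6, 7}) = 2
G(15) = mex({0, 1, 2, 3, 4, 5, 6}) = 7
G(16) = mex({0, 2, 3, 5, 6, 7}) = 1
G(17) = mex({0, 1, 2, 3, 5, 6, 7}) = 4
G(18) = mex({0, 1, 2, 4, 5, 6}) = 3
G(19) = mex({0, 1, 3, 4, 5, 7}) = 2
G(20) = mex({0, 2, 3, 4, 5, 6, 7}) = 1
Therefore G(20) = 1.

1


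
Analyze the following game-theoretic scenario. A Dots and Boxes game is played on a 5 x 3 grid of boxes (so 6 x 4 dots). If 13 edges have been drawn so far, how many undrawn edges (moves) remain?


Grid: 5 x 3 boxes, i.e. 6 rows and 4 columns of dots.
Horizontal edges: (rows + 1) * cols = 6 * 3 = 18
Vertical edges: rows * (cols + 1) = 5 * 4 = 20
Total edges: 18 + 20 = 38
Edges drawn: 13
Remaining: 38 - 13 = 25

25


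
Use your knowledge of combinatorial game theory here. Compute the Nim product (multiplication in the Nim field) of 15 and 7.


Nim multiplication is bilinear over XOR: (u XOR v) * w = (u*w) XOR (v*w).
So we split each operand into its bit components and XOR the pairwise Nim products.
15 = 1 + 2 + 4 + 8 (as XOR of powers of 2).
7 = 1 + 2 + 4 (as XOR of powers of 2).
Using the standard Nim-product table on single bits:
  2*2 = 3,   2*4 = 8,   2*8 = 12,
  4*4 = 6,   4*8 = 11,  8*8 = 13,
and  1*x = x (identity), k*l = l*k (commutative).
Pairwise Nim products:
  1 * 1 = 1
  1 * 2 = 2
  1 * 4 = 4
  2 * 1 = 2
  2 * 2 = 3
  2 * 4 = 8
  4 * 1 = 4
  4 * 2 = 8
  4 * 4 = 6
  8 * 1 = 8
  8 * 2 = 12
  8 * 4 = 11
XOR them: 1 XOR 2 XOR 4 XOR 2 XOR 3 XOR 8 XOR 4 XOR 8 XOR 6 XOR 8 XOR 12 XOR 11 = 11.
Result: 15 * 7 = 11 (in Nim).

11


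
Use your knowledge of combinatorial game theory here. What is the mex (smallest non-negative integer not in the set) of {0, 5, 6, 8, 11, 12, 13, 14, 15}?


Set = {0, 5, 6, 8, 11, 12, 13, 14, 15}
0 is in the set.
1 is NOT in the set. This is the mex.
mex = 1

1


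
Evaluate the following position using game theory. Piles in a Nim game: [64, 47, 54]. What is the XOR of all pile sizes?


We need the XOR (exclusive or) of all pile sizes.
After XOR-ing pile 1 (size 64): 0 XOR 64 = 64
After XOR-ing pile 2 (size 47): 64 XOR 47 = 111
After XOR-ing pile 3 (size 54): 111 XOR 54 = 89
The Nim-value of this position is 89.

89


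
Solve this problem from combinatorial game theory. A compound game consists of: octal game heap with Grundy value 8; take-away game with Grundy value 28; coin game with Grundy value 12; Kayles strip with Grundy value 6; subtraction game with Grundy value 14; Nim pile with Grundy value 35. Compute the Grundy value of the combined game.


By the Sprague-Grundy theorem, the Grundy value of a sum of games is the XOR of individual Grundy values.
octal game heap: Grundy value = 8. Running XOR: 0 XOR 8 = 8
take-away game: Grundy value = 28. Running XOR: 8 XOR 28 = 20
coin game: Grundy value = 12. Running XOR: 20 XOR 12 = 24
Kayles strip: Grundy value = 6. Running XOR: 24 XOR 6 = 30
subtraction game: Grundy value = 14. Running XOR: 30 XOR 14 = 16
Nim pile: Grundy value = 35. Running XOR: 16 XOR 35 = 51
The combined Grundy value is 51.

51


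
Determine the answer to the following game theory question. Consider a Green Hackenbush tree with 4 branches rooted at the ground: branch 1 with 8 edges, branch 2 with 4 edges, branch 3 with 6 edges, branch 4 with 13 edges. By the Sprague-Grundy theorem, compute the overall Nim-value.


The tree has 4 branches from the ground vertex.
In Green Hackenbush, the Nim-value of a simple path of length k is k.
Branch 1: length 8, Nim-value = 8
Branch 2: length 4, Nim-value = 4
Branch 3: length 6, Nim-value = 6
Branch 4: length 13, Nim-value = 13
Total Nim-value = XOR of all branch values:
0 XOR 8 = 8
8 XOR 4 = 12
12 XOR 6 = 10
10 XOR 13 = 7
Nim-value of the tree = 7

7


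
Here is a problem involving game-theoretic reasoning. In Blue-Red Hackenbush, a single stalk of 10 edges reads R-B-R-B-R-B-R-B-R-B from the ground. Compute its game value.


Edges (from ground): R-B-R-B-R-B-R-B-R-B
By Berlekamp's sign-expansion rule, a Blue-Red Hackenbush stalk has the value of the surreal number whose sign sequence is the edge sequence with B -> + and R -> -.
Sign sequence: -+-+-+-+-+
Trace the sign expansion in the surreal number tree, starting from 0:
Edge 1: R (sign -) -> bounds (-inf, 0), value = -1
Edge 2: B (sign +) -> bounds (-1, 0), value = -1/2
Edge 3: R (sign -) -> bounds (-1, -1/2), value = -3/4
Edge 4: B (sign +) -> bounds (-3/4, -1/2), value = -5/8
Edge 5: R (sign -) -> bounds (-3/4, -5/8), value = -11/16
Edge 6: B (sign +) -> bounds (-11/16, -5/8), value = -21/32
Edge 7: R (sign -) -> bounds (-11/16, -21/32), value = -43/64
Edge 8: B (sign +) -> bounds (-43/64, -21/32), value = -85/128
Edge 9: R (sign -) -> bounds (-43/64, -85/128), value = -171/256
Edge 10: B (sign +) -> bounds (-171/256, -85/128), value = -341/512
Game value = -341/512

-341/512


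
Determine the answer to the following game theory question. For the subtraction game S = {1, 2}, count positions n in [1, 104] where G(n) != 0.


Subtraction set S = {1, 2}, so G(n) = n mod 3.
G(n) = 0 when n is a multiple of 3.
Multiples of 3 in [1, 104]: 34
N-positions (nonzero Grundy) = 104 - 34 = 70

70


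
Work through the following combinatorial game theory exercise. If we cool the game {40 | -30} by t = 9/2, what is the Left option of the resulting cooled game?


Original game: {40 | -30} (a switch {a | b} with a > b).
Cooling by t (for t below the temperature (a - b)/2 = 35) taxes each move by t: {a | b} cooled by t is {a - t | b + t}.
Cooling amount: t = 9/2
Cooled Left option: 40 - 9/2 = 71/2
Cooled Right option: -30 + 9/2 = -51/2
Cooled game: {71/2 | -51/2}
Left option = 71/2

71/2


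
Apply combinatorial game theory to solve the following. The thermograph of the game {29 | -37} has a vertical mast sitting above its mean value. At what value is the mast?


Game = {29 | -37}, a switch {a | b} with numbers a > b.
Its thermograph has left wall a - t and right wall b + t, which meet at t = (a - b)/2, where both equal (a + b)/2. So the mast (mean value) is at (a + b)/2.
Mean = (29 + (-37))/2 = -8/2 = -4

-4


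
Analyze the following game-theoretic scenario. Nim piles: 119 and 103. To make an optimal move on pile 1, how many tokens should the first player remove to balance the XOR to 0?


Piles: 119 and 103
Current XOR: 119 XOR 103 = 16 (non-zero, so this is an N-position).
To make the XOR zero, we need to find a move that balances the piles.
For pile 1 (size 119): target = 119 XOR 16 = 103
We reduce pile 1 from 119 to 103.
Tokens removed: 119 - 103 = 16
Verification: 103 XOR 103 = 0

16


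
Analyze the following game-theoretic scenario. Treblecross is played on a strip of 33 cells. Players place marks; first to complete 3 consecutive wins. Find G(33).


Treblecross: place X on empty cells; 3-in-a-row wins.
Playing within two cells of an existing X lets the opponent win at once, so sensible play treats the cells i-2..i+2 around each X as dead. The player left with no safe cell loses, so this is a normal-play take-away game on strips of safe cells.
Placing X at cell i (0-indexed) of a strip of k safe cells leaves independent strips of sizes max(0, i-2) and max(0, k-i-3). Hence G(k) = mex{ G(max(0,i-2)) XOR G(max(0,k-i-3)) : 0 <= i < k }, with G(0) = 0.
G(1): splits (0,0):0^0=0 -> mex({0}) = 1
G(2): splits (0,0):0^0=0 -> mex({0}) = 1
G(3): splits (0,0):0^0=0 -> mex({0}) = 1
G(4): splits (0,1):0^1=1 (0,0):0^0=0 -> mex({0, 1}) = 2
G(5): splits (0,2):0^1=1 (0,1):0^1=1 (0,0):0^0=0 -> mex({0, 1}) = 2
G(6) = mex({1}) = 0
G(7) = mex({0, 1, 2}) = 3
G(8) = mex({0, 1, 2}) = 3
G(9) = mex({0, 2}) = 1
G(10) = mex({0, 2, 3}) = 1
G(11) = mex({0, 3}) = 1
G(12) = mex({1, 3}) = 0
G(13) = mex({0, 1, 2, 3}) = 4
G(14) = mex({0, 1, 2}) = 3
G(15) = mex({0, 1, 2}) = 3
G(16) = mex({0, 1, 2, 4}) = 3
G(17) = mex({0, 1, 3, 4}) = 2
G(18) = mex({0, 1, 3, 4}) = 2
G(19) = mex({0, 1, 3, 5}) = 2
G(20) = mex({0, 1, 2, 3, 5}) = 4
G(21) = mex({0, 1, 2, 3, 5}) = 4
G(22) = mex({1, 2, 6}) = 0
G(23) = mex({0, 1, 2, 3, 4, 6}) = 5
G(24) = mex({0, 1, 2, 3, 4}) = 5
G(25) = mex({0, 1, 3, 4, 7}) = 2
G(26) = mex({0, 1, 3, 4, 5, 7}) = 2
G(27) = mex({0, 1, 3, 5}) = 2
G(28) = mex({0, 1, 2, 5}) = 3
G(29) = mex({0, 1, 2, 4, 5, 6}) = 3
G(30) = mex({1, 2, 4, 6}) = 0
G(31) = mex({0, 1, 2, 3, 4, 6}) = 5
G(32) = mex({1, 2, 3, 4, 7}) = 0
G(33) = mex({0, 3, 7}) = 1
Therefore G(33) = 1.

1


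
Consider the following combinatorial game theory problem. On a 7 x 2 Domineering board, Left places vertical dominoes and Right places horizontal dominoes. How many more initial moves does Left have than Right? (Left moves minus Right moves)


Board is 7 x 2 (rows x cols).
Left (vertical) placements: (rows-1) * cols = 6 * 2 = 12
Right (horizontal) placements: rows * (cols-1) = 7 * 1 = 7
Advantage = Left - Right = 12 - 7 = 5

5


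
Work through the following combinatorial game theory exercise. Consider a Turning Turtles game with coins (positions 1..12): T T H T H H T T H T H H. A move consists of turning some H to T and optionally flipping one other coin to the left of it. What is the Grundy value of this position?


Coins: T T H T H H T T H T H H
Key fact: a single head at position k behaves exactly like a Nim heap of size k (turning it to T and optionally flipping a coin at j < k corresponds to moving the heap from k to j, or to 0), and heads combine as a disjunctive sum (two heads at the same place would cancel, matching j XOR j = 0). So the Nim-value is the XOR of the 1-indexed positions of the heads.
Face-up positions (1-indexed): [3, 5, 6, 9, 11, 12]
XOR 0 with 3: 0 XOR 3 = 3
XOR 3 with 5: 3 XOR 5 = 6
XOR 6 with 6: 6 XOR 6 = 0
XOR 0 with 9: 0 XOR 9 = 9
XOR 9 with 11: 9 XOR 11 = 2
XOR 2 with 12: 2 XOR 12 = 14
Nim-value = 14

14


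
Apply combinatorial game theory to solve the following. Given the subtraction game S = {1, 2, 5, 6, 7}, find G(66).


The subtraction set is S = {1, 2, 5, 6, 7}.
G(k) = mex{ G(k - s) : s in S, s <= k }. We compute iteratively: G(0) = 0.
G(1) = mex({0}) = 1
G(2) = mex({0, 1}) = 2
G(3) = mex({1, 2}) = 0
G(4) = mex({0, 2}) = 1
G(5) = mex({0, 1}) = 2
G(6) = mex({0, 1, 2}) = 3
G(7) = mex({0, 1, 2, 3}) = 4
G(8) = mex({0, 1, 2, 3, 4}) = 5
G(9) = mex({0, 1, 2, 4, 5}) = 3
G(10) = mex({0, 1, 2, 3, 5}) = 4
G(11) = mex({1, 2, 3, 4}) = 0
G(12) = mex({0, 2, 3, 4}) = 1
G(13) = mex({0, 1, 3, 4, 5}) = 2
G(14) = mex({1, 2, 3, 4, 5}) = 0
G(15) = mex({0, 2, 3, 4, 5}) = 1
G(16) = mex({0, 1, 3, 4}) = 2
G(17) = mex({0, 1, 2, 4}) = 3
Observe that G(11)..G(17) = 0, 1, 2, 0, 1, 2, 3 repeats G(0)..G(6) = 0, 1, 2, 0, 1, 2, 3.
For k >= max(S) = 7, G(k) is determined by the previous 7 values G(k-7)..G(k-1); a window of 7 consecutive values has recurred shifted by 11, so by induction G(k + 11) = G(k) for all k >= 0: the sequence is periodic from the start with period 11.
One period: G(0..10) = 0, 1, 2, 0, 1, 2, 3, 4, 5, 3, 4.
66 mod 11 = 0, so G(66) = G(0) = 0.

0


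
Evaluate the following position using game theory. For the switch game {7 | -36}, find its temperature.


The game is {7 | -36}, a switch {a | b} with numbers a > b.
Cooling {a | b} by t gives {a - t | b + t}, which stops being hot when a - t = b + t, i.e. at t = (a - b)/2. So the temperature of a switch is (a - b)/2.
Temperature = (Left option - Right option) / 2
= (7 - (-36)) / 2
= 43 / 2
= 43/2

43/2


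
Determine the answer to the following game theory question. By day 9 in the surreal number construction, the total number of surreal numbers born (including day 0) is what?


Day 0: {|} = 0 is born. Count = 1.
Day n: the number of surreal numbers born by day n is 2^(n+1) - 1.
By day 0: 2^1 - 1 = 1
By day 1: 2^2 - 1 = 3
By day 2: 2^3 - 1 = 7
By day 3: 2^4 - 1 = 15
By day 4: 2^5 - 1 = 31
By day 5: 2^6 - 1 = 63
By day 6: 2^7 - 1 = 127
By day 7: 2^8 - 1 = 255
By day 8: 2^9 - 1 = 511
By day 9: 2^10 - 1 = 1023
By day 9: 1023 surreal numbers.

1023


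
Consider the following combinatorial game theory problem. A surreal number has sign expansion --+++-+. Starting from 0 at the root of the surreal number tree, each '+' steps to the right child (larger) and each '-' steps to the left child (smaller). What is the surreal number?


Sign expansion: --+++-+
Rule: track bounds (lo, hi), initially (-inf, +inf). On '+', the current value becomes lo and we move to the simplest number in (value, hi): value + 1 if hi = +inf, otherwise the midpoint (value + hi)/2. On '-', the current value becomes hi and we move to value - 1 if lo = -inf, otherwise the midpoint (lo + value)/2.
Start at 0.
Step 1: sign = -, move left. Bounds: (-inf, 0). Value = -1
Step 2: sign = -, move left. Bounds: (-inf, -1). Value = -2
Step 3: sign = +, move right. Bounds: (-2, -1). Value = -3/2
Step 4: sign = +, move right. Bounds: (-3/2, -1). Value = -5/4
Step 5: sign = +, move right. Bounds: (-5/4, -1). Value = -9/8
Step 6: sign = -, move left. Bounds: (-5/4, -9/8). Value = -19/16
Step 7: sign = +, move right. Bounds: (-19/16, -9/8). Value = -37/32
The surreal number with sign expansion --+++-+ is -37/32.

-37/32


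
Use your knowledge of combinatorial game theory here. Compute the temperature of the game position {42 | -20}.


The game is {42 | -20}, a switch {a | b} with numbers a > b.
Cooling {a | b} by t gives {a - t | b + t}, which stops being hot when a - t = b + t, i.e. at t = (a - b)/2. So the temperature of a switch is (a - b)/2.
Temperature = (Left option - Right option) / 2
= (42 - (-20)) / 2
= 62 / 2
= 31

31


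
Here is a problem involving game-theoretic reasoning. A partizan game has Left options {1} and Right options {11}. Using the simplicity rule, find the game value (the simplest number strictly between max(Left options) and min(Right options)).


Left options: {1}, max = 1
Right options: {11}, min = 11
All options are numbers and max(Left) < min(Right), so by the simplicity theorem the value is the simplest (earliest-born) number strictly between 1 and 11.
Integers 2 through 10 all lie strictly between 1 and 11.
Among integers, the simplest (lowest birthday = smallest |n|; 0 is born on day 0, +-n on day n) is 2.
No non-integer in the interval can be simpler: if x is a non-integer in the interval, then floor(x) or ceil(x) also lies in the interval (the interval contains an integer), and both are proper prefixes of x's sign expansion, i.e. born earlier. So the game value is 2.
Game value = 2

2


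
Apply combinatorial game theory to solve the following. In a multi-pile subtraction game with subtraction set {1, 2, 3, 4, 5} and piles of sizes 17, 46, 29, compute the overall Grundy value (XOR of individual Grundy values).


Subtraction set: {1, 2, 3, 4, 5}
For this subtraction set, G(n) = n mod 6 (period = max + 1 = 6).
Pile 1 (size 17): G(17) = 17 mod 6 = 5
Pile 2 (size 46): G(46) = 46 mod 6 = 4
Pile 3 (size 29): G(29) = 29 mod 6 = 5
Total Grundy value = XOR of all: 5 XOR 4 XOR 5 = 4

4


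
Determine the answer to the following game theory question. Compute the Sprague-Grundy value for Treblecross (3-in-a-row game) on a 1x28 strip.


Treblecross: place X on empty cells; 3-in-a-row wins.
Playing within two cells of an existing X lets the opponent win at once, so sensible play treats the cells i-2..i+2 around each X as dead. The player left with no safe cell loses, so this is a normal-play take-away game on strips of safe cells.
Placing X at cell i (0-indexed) of a strip of k safe cells leaves independent strips of sizes max(0, i-2) and max(0, k-i-3). Hence G(k) = mex{ G(max(0,i-2)) XOR G(max(0,k-i-3)) : 0 <= i < k }, with G(0) = 0.
G(1): splits (0,0):0^0=0 -> mex({0}) = 1
G(2): splits (0,0):0^0=0 -> mex({0}) = 1
G(3): splits (0,0):0^0=0 -> mex({0}) = 1
G(4): splits (0,1):0^1=1 (0,0):0^0=0 -> mex({0, 1}) = 2
G(5): splits (0,2):0^1=1 (0,1):0^1=1 (0,0):0^0=0 -> mex({0, 1}) = 2
G(6) = mex({1}) = 0
G(7) = mex({0, 1, 2}) = 3
G(8) = mex({0, 1, 2}) = 3
G(9) = mex({0, 2}) = 1
G(10) = mex({0, 2, 3}) = 1
G(11) = mex({0, 3}) = 1
G(12) = mex({1, 3}) = 0
G(13) = mex({0, 1, 2, 3}) = 4
G(14) = mex({0, 1, 2}) = 3
G(15) = mex({0, 1, 2}) = 3
G(16) = mex({0, 1, 2, 4}) = 3
G(17) = mex({0, 1, 3, 4}) = 2
G(18) = mex({0, 1, 3, 4}) = 2
G(19) = mex({0, 1, 3, 5}) = 2
G(20) = mex({0, 1, 2, 3, 5}) = 4
G(21) = mex({0, 1, 2, 3, 5}) = 4
G(22) = mex({1, 2, 6}) = 0
G(23) = mex({0, 1, 2, 3, 4, 6}) = 5
G(24) = mex({0, 1, 2, 3, 4}) = 5
G(25) = mex({0, 1, 3, 4, 7}) = 2
G(26) = mex({0, 1, 3, 4, 5, 7}) = 2
G(27) = mex({0, 1, 3, 5}) = 2
G(28) = mex({0, 1, 2, 5}) = 3
Therefore G(28) = 3.

3


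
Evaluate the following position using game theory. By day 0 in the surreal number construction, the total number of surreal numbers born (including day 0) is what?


Day 0: {|} = 0 is born. Count = 1.
Day n: the number of surreal numbers born by day n is 2^(n+1) - 1.
By day 0: 2^1 - 1 = 1
By day 0: 1 surreal numbers.

1


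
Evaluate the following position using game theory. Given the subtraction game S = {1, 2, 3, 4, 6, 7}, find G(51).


The subtraction set is S = {1, 2, 3, 4, 6, 7}.
G(k) = mex{ G(k - s) : s in S, s <= k }. We compute iteratively: G(0) = 0.
G(1) = mex({0}) = 1
G(2) = mex({0, 1}) = 2
G(3) = mex({0, 1, 2}) = 3
G(4) = mex({0, 1, 2, 3}) = 4
G(5) = mex({1, 2, 3, 4}) = 0
G(6) = mex({0, 2, 3, 4}) = 1
G(7) = mex({0, 1, 3, 4}) = 2
G(8) = mex({0, 1, 2, 4}) = 3
G(9) = mex({0, 1, 2, 3}) = 4
G(10) = mex({1, 2, 3, 4}) = 0
G(11) = mex({0, 2, 3, 4}) = 1
Observe that G(5)..G(11) = 0, 1, 2, 3, 4, 0, 1 repeats G(0)..G(6) = 0, 1, 2, 3, 4, 0, 1.
For k >= max(S) = 7, G(k) is determined by the previous 7 values G(k-7)..G(k-1); a window of 7 consecutive values has recurred shifted by 5, so by induction G(k + 5) = G(k) for all k >= 0: the sequence is periodic from the start with period 5.
One period: G(0..4) = 0, 1, 2, 3, 4.
51 mod 5 = 1, so G(51) = G(1) = 1.

1


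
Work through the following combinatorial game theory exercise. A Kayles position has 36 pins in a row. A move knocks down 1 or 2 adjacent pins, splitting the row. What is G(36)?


Kayles: a move removes 1 or 2 adjacent pins from a contiguous row.
Removing pins from a row of k leaves two independent rows (a, b) with a + b = k - 1 (one pin) or a + b = k - 2 (two pins); an end removal gives a = 0.
By Sprague-Grundy, G(k) = mex{ G(a) XOR G(b) } over all these splits. G(0) = 0.
G(1): splits (0,0):0^0=0 -> mex({0}) = 1
G(2): splits (0,1):0^1=1 (0,0):0^0=0 -> mex({0, 1}) = 2
G(3): splits (0,2):0^2=2 (1,1):1^1=0 (0,1):0^1=1 -> mex({0, 1, 2}) = 3
G(4): splits (0,3):0^3=3 (1,2):1^2=3 (0,2):0^2=2 (1,1):1^1=0 -> mex({0, 2, 3}) = 1
G(5): splits (0,4):0^1=1 (1,3):1^3=2 (2,2):2^2=0 (0,3):0^3=3 (1,2):1^2=3 -> mex({0, 1, 2, 3}) = 4
G(6) = mex({0, 1, 2, 4}) = 3
G(7) = mex({0, 1, 3, 4, 5}) = 2
G(8) = mex({0, 2, 3, 5, 6}) = 1
G(9) = mex({0, 1, 2, 3, 6, 7}) = 4
G(10) = mex({0, 1, 3, 4, 5, 7}) = 2
G(11) = mex({0, 1, 2, 3, 4, 5}) = 6
G(12) = mex({0, 1, 2, 3, 5, 6, 7}) = 4
G(13) = mex({0, 2, 3, 4, 6, 7}) = 1
G(14) = mex({0, 1, 4, 5, 6, 7}) = 2
G(15) = mex({0, 1, 2, 3, 4, 5, 6}) = 7
G(16) = mex({0, 2, 3, 5, 6, 7}) = 1
G(17) = mex({0, 1, 2, 3, 5, 6, 7}) = 4
G(18) = mex({0, 1, 2, 4, 5, 6}) = 3
G(19) = mex({0, 1, 3, 4, 5, 7}) = 2
G(20) = mex({0, 2, 3, 4, 5, 6, 7}) = 1
G(21) = mex({0, 1, 2, 3, 5, 6, 7}) = 4
G(22) = mex({0, 1, 2, 3, 4, 5, 7}) = 6
G(23) = mex({0, 1, 2, 3, 4, 5, 6}) = 7
G(24) = mex({0, 1, 2, 3, 5, 6, 7}) = 4
G(25) = mex({0, 2, 3, 4, 6, 7}) = 1
G(26) = mex({0, 1, 3, 4, 5, 6, 7}) = 2
G(27) = mex({0, 1, 2, 3, 4, 5, 6, 7}) = 8
G(28) = mex({0, 1, 2, 3, 4, 6, 7, 8}) = 5
G(29) = mex({0, 1, 2, 3, 5, 6, 7, 8, 9}) = 4
G(30) = mex({0, 1, 2, 3, 4, 5, 6, 9, 10}) = 7
G(31) = mex({0, 1, 3, 4, 5, 7, 10, 11}) = 2
G(32) = mex({0, 2, 3, 4, 5, 6, 7, 9, 11}) = 1
G(33) = mex({0, 1, 2, 3, 4, 5, 6, 7, 9, 12}) = 8
G(34) = mex({0, 1, 2, 3, 4, 5, 7, 8, 11, 12}) = 6
G(35) = mex({0, 1, 2, 3, 4, 5, 6, 8, 9, 10, 11}) = 7
G(36) = mex({0, 1, 2, 3, 5, 6, 7, 9, 10}) = 4
Therefore G(36) = 4.

4
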